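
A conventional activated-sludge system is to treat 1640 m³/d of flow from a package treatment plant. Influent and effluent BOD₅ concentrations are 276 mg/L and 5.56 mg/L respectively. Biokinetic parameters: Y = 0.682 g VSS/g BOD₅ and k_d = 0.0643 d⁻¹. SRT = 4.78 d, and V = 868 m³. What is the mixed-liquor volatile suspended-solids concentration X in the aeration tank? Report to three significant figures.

From V·X·(1 + k_d·θ_c) = Y·Q·(S₀ − S)·θ_c: X = 0.682 × 1640 × (276 − 5.56) × 4.78 / [868 × (1 + 0.0643 × 4.78)] = 1274 mg/L.

X ≈ 1270 mg/L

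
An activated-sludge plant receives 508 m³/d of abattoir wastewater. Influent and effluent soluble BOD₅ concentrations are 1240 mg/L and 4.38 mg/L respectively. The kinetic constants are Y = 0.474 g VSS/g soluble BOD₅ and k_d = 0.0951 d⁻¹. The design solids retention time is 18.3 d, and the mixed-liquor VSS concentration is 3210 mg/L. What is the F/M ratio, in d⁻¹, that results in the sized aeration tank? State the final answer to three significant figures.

Steady-state biomass mass balance: V·X·(1 + k_d·θ_c) = Y·Q·(S₀ − S)·θ_c, so V = 0.474 × 508 × (1240 − 4.38) × 18.3 / [3210 × (1 + 0.0951 × 18.3)] = 5.44×10^6 / 8796 = 619.0 m³.
Food-to-microorganism ratio F/M = Q S₀ / (V X) = 508 × 1240 / (619.0 × 3210) = 0.3170 d⁻¹.

F/M ≈ 0.317 d⁻¹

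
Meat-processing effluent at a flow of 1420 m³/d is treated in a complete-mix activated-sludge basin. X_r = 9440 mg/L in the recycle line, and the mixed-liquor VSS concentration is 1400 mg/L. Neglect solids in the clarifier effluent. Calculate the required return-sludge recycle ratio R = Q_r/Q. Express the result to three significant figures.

R ≈ 0.174

Mass balance around the secondary clarifier (neglecting effluent solids): R = X / (X_r − X) = 1400 / (9440 − 1400) = 0.1741.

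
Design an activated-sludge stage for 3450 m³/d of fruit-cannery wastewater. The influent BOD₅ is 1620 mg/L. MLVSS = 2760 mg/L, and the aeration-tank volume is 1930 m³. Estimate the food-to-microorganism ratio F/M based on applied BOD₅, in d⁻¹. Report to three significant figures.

F/M ≈ 1.05 d⁻¹

F/M = Q·S₀ / (V·X) = 3450 × 1620 / (1930 × 2760) = 1.049 g BOD₅·(g VSS·d)⁻¹.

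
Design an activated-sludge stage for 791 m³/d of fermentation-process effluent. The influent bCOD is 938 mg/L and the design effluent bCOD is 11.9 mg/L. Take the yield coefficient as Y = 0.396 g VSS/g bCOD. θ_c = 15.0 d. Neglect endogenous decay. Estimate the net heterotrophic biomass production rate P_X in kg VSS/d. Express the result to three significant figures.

P_X ≈ 290 kg VSS/d

With endogenous decay neglected, the observed yield equals the true yield: Y_obs = Y = 0.396 g VSS/g bCOD.
Substrate removed = Q·(S₀ − S) = 791 m³/d × (938 − 11.9) g/m³ = 7.33×10^5 g/d = 732.5 kg/d.
Net biomass production P_X = Y_obs × Q·(S₀ − S) = 0.3960 × 732.5 = 290.1 kg VSS/d.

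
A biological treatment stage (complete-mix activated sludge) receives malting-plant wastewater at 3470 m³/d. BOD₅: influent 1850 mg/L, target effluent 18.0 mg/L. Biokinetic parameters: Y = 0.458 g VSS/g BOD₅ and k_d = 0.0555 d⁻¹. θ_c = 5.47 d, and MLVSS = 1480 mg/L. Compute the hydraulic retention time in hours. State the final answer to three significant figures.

Steady-state biomass mass balance: V·X·(1 + k_d·θ_c) = Y·Q·(S₀ − S)·θ_c, so V = 0.458 × 3470 × (1850 − 18.0) × 5.47 / [1480 × (1 + 0.0555 × 5.47)] = 1.59×10^7 / 1929 = 8255 m³.
Hydraulic retention time τ = V/Q = 8255 / 3470 = 2.379 d = 57.09 h.

τ ≈ 57.1 h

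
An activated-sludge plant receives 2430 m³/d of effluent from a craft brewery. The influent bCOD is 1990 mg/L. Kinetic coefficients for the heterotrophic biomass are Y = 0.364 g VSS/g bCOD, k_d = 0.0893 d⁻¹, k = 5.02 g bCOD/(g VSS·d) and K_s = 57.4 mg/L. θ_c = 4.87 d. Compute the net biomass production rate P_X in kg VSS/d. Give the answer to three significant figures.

P_X ≈ 1220 kg VSS/d

From the Monod/SRT balance for a CMAS, S = K_s·(1+k_d θ_c)/[θ_c·(Y k − k_d) − 1] = 57.4 × (1 + 0.0893 × 4.87) / [4.87 × (0.364 × 5.02 − 0.0893) − 1] = 82.36 / 7.464 = 11.03 mg/L.
The observed yield is Y_obs = Y/(1 + k_d·θ_c) = 0.364 / (1 + 0.0893 × 4.87) = 0.364 / 1.435 = 0.2537 g VSS per g bCOD removed.
ΔS = 1990 − 11.0 = 1979 mg/L, so the substrate removal rate is 2430 × 1979/1000 = 4809 kg bCOD/d.
Net biomass production P_X = Y_obs × Q·(S₀ − S) = 0.2537 × 4809 = 1220 kg VSS/d.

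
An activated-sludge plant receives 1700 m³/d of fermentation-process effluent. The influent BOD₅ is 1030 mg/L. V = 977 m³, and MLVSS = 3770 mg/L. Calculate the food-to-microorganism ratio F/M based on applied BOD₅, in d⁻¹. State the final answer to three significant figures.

F/M = applied load / biomass = Q·S₀/(V·X) = 1700 × 1030 / (977.0 × 3770) = 0.4754 d⁻¹.

F/M ≈ 0.475 d⁻¹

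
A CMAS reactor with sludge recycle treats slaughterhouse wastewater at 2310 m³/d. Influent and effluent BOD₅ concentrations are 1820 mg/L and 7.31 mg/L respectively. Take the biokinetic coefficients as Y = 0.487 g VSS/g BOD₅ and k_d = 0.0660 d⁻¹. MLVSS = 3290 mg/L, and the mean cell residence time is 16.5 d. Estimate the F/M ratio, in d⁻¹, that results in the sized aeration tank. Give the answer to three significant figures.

F/M ≈ 0.261 d⁻¹

Steady-state biomass mass balance: V·X·(1 + k_d·θ_c) = Y·Q·(S₀ − S)·θ_c, so V = 0.487 × 2310 × (1820 − 7.31) × 16.5 / [3290 × (1 + 0.0660 × 16.5)] = 3.36×10^7 / 6873 = 4896 m³.
Food-to-microorganism ratio F/M = Q S₀ / (V X) = 2310 × 1820 / (4896 × 3290) = 0.2610 d⁻¹.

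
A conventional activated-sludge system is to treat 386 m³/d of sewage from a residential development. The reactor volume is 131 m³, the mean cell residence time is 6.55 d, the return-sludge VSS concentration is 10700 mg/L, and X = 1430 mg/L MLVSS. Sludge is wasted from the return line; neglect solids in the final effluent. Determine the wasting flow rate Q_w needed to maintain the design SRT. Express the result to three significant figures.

Q_w ≈ 2.67 m³/d

Q_w = (V·X)/(θ_c X_r) = 131.0 × 1430 / (6.55 × 10700) = 2.673 m³/d.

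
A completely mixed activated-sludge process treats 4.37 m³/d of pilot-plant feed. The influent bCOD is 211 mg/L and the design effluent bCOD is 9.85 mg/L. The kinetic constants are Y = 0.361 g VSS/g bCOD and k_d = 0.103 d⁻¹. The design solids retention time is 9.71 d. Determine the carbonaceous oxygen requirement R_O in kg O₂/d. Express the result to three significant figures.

Y_obs = Y / (1 + k_d θ_c) = 0.361 / (1 + 0.103 × 9.71) = 0.361 / 2.000 = 0.1805.
Mass of bCOD removed per day: Q(S₀ − S) = 4.37 × 201.2 g/m³ = 0.8790 kg/d.
P_X = Y_obs·Q·(S₀ − S) = 0.1805 × 0.8790 = 0.1587 kg VSS/d.
R_O = Q·(S₀ − S) − 1.42·P_X = 0.8790 − 1.42 × 0.1587 = 0.6537 kg O₂/d.

R_O ≈ 0.654 kg O₂/d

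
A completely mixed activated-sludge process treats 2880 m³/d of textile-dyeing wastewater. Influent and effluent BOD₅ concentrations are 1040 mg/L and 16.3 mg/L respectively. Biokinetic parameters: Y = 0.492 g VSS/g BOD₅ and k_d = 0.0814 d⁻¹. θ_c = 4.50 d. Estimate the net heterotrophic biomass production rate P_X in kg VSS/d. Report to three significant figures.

P_X ≈ 1060 kg VSS/d

Observed yield with endogenous decay: Y_obs = Y / (1 + k_d·θ_c) = 0.492 / (1 + 0.0814 × 4.50) = 0.492 / 1.366 = 0.3601 g VSS/g BOD₅.
Substrate removed = Q·(S₀ − S) = 2880 m³/d × (1040 − 16.3) g/m³ = 2.95×10^6 g/d = 2948 kg/d.
So the net sludge growth is P_X = 0.3601 × 2948 = 1062 kg VSS/d.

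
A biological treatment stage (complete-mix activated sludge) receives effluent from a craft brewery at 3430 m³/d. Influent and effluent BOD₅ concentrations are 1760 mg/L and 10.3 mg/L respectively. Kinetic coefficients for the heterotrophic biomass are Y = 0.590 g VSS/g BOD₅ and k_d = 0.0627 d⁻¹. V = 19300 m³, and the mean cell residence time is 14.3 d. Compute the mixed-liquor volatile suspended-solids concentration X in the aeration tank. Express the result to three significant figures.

X ≈ 1380 mg/L

From V·X·(1 + k_d·θ_c) = Y·Q·(S₀ − S)·θ_c: X = 0.590 × 3430 × (1760 − 10.3) × 14.3 / [19300 × (1 + 0.0627 × 14.3)] = 1383 mg/L.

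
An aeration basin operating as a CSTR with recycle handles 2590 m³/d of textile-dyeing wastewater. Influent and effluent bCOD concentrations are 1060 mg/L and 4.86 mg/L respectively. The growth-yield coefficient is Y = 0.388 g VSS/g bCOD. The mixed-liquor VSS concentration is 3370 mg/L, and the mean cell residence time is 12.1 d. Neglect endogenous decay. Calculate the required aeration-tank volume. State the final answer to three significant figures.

With k_d = 0 the design equation reduces to V = Y Q (S₀−S) θ_c / X = 0.388 × 2590 × (1060 − 4.86) × 12.1 / 3370 = 3807 m³.

V ≈ 3810 m³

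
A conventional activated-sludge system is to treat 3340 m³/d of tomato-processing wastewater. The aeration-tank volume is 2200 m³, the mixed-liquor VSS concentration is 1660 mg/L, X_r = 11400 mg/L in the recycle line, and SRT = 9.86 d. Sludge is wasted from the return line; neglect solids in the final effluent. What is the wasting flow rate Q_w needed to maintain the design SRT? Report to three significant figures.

Q_w = (V·X)/(θ_c X_r) = 2200 × 1660 / (9.86 × 11400) = 32.49 m³/d.

Q_w ≈ 32.5 m³/d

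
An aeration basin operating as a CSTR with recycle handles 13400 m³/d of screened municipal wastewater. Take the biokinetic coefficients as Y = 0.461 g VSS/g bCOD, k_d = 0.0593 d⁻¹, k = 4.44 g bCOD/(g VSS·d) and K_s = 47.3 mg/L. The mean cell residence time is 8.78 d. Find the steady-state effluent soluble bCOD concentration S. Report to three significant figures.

Effluent substrate depends only on kinetics and SRT: S = K_s(1 + k_d θ_c) / [θ_c(Yk − k_d) − 1] = 47.3 × (1 + 0.0593 × 8.78) / [8.78 × (0.461 × 4.44 − 0.0593) − 1] = 71.93 / 16.45 = 4.372 mg/L.

S ≈ 4.37 mg/L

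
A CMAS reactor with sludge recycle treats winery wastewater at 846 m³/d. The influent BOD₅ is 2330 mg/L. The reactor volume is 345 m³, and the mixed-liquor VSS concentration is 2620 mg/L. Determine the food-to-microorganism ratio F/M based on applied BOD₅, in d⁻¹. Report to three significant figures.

Food-to-microorganism ratio F/M = Q S₀ / (V X) = 846 × 2330 / (345.0 × 2620) = 2.181 d⁻¹.

F/M ≈ 2.18 d⁻¹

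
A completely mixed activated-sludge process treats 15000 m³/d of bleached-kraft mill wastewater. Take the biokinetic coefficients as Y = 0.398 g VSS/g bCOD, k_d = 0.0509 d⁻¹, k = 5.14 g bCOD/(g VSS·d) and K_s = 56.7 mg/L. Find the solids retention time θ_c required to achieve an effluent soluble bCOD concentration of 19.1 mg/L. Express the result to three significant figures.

θ_c ≈ 2.15 d

From 1/θ_c = Y·k·S/(K_s + S) − k_d: Y·k·S/(K_s+S) = 0.398 × 5.14 × 19.1 / (56.7 + 19.1) = 0.5155 d⁻¹.
θ_c = 1/(μ − k_d) = 1/(0.5155 − 0.0509) = 1/0.4646 = 2.152 d.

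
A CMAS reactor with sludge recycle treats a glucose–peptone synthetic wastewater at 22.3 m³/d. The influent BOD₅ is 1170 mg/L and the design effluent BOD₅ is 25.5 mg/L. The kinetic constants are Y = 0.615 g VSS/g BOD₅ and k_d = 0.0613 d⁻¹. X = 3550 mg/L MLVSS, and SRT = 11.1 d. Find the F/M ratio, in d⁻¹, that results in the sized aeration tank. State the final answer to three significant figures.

Steady-state biomass mass balance: V·X·(1 + k_d·θ_c) = Y·Q·(S₀ − S)·θ_c, so V = 0.615 × 22.3 × (1170 − 25.5) × 11.1 / [3550 × (1 + 0.0613 × 11.1)] = 1.74×10^5 / 5966 = 29.21 m³.
F/M = Q·S₀ / (V·X) = 22.3 × 1170 / (29.21 × 3550) = 0.2516 g BOD₅·(g VSS·d)⁻¹.

F/M ≈ 0.252 d⁻¹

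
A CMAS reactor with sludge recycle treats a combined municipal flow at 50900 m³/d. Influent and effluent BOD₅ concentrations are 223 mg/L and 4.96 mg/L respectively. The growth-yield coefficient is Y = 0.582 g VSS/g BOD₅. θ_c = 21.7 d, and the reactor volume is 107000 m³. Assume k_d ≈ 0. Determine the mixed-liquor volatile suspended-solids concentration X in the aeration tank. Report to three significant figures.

X ≈ 1310 mg/L

Without decay, X = Y Q (S₀−S) θ_c / V = 0.582 × 50900 × (223 − 4.96) × 21.7 / 107000 = 1310 mg/L.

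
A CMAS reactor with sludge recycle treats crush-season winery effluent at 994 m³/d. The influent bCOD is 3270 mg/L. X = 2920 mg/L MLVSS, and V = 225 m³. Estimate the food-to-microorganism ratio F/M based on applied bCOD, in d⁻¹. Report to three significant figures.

F/M = Q·S₀ / (V·X) = 994 × 3270 / (225.0 × 2920) = 4.947 g bCOD·(g VSS·d)⁻¹.

F/M ≈ 4.95 d⁻¹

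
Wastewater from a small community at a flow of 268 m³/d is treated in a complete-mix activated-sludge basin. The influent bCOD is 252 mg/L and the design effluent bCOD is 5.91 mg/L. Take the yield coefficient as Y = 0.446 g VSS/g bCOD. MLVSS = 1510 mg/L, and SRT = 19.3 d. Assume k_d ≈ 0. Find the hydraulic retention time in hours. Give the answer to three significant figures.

τ ≈ 33.7 h

Biomass mass balance (decay neglected): V·X = Y·Q·(S₀ − S)·θ_c, so V = 0.446 × 268 × (252 − 5.91) × 19.3 / 1510 = 376.0 m³.
HRT = V/Q = 376.0 m³ / 268 m³·d⁻¹ = 1.403 d × 24 = 33.67 h.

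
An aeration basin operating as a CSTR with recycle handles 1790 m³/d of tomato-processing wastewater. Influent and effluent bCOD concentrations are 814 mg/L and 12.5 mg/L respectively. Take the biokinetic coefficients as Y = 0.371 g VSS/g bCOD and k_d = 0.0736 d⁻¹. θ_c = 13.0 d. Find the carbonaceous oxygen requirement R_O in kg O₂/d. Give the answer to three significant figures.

Y_obs = Y / (1 + k_d θ_c) = 0.371 / (1 + 0.0736 × 13.0) = 0.371 / 1.957 = 0.1896.
ΔS = 814 − 12.5 = 801.5 mg/L, so the substrate removal rate is 1790 × 801.5/1000 = 1435 kg bCOD/d.
Net sludge production P_X = 0.1896 × 1435 = 272.0 kg VSS/d.
R_O = Q·ΔS − 1.42 P_X = 1435 − 386.3 = 1048 kg O₂/d.

R_O ≈ 1050 kg O₂/d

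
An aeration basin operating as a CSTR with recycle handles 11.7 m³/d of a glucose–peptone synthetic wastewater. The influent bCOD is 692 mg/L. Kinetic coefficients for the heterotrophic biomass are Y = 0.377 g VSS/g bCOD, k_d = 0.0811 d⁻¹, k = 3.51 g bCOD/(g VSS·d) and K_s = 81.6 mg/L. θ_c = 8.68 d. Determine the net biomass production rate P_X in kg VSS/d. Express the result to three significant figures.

P_X ≈ 1.75 kg VSS/d

Effluent substrate depends only on kinetics and SRT: S = K_s(1 + k_d θ_c) / [θ_c(Yk − k_d) − 1] = 81.6 × (1 + 0.0811 × 8.68) / [8.68 × (0.377 × 3.51 − 0.0811) − 1] = 139.0 / 9.782 = 14.21 mg/L.
Observed yield with endogenous decay: Y_obs = Y / (1 + k_d·θ_c) = 0.377 / (1 + 0.0811 × 8.68) = 0.377 / 1.704 = 0.2213 g VSS/g bCOD.
ΔS = 692 − 14.2 = 677.8 mg/L, so the substrate removal rate is 11.7 × 677.8/1000 = 7.930 kg bCOD/d.
P_X = Y_obs · Q(S₀ − S) = 0.2213 × 7.930 = 1.755 kg VSS/d.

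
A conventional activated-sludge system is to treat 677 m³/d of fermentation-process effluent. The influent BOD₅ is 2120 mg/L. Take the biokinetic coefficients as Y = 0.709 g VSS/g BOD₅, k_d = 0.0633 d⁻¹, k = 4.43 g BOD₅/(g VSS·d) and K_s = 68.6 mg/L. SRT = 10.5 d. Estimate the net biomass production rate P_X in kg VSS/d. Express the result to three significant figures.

P_X ≈ 610 kg VSS/d

From the Monod/SRT balance for a CMAS, S = K_s·(1+k_d θ_c)/[θ_c·(Y k − k_d) − 1] = 68.6 × (1 + 0.0633 × 10.5) / [10.5 × (0.709 × 4.43 − 0.0633) − 1] = 114.2 / 31.31 = 3.647 mg/L.
Observed yield with endogenous decay: Y_obs = Y / (1 + k_d·θ_c) = 0.709 / (1 + 0.0633 × 10.5) = 0.709 / 1.665 = 0.4259 g VSS/g BOD₅.
Substrate removed = Q·(S₀ − S) = 677 m³/d × (2120 − 3.65) g/m³ = 1.43×10^6 g/d = 1433 kg/d.
P_X = Y_obs · Q(S₀ − S) = 0.4259 × 1433 = 610.2 kg VSS/d.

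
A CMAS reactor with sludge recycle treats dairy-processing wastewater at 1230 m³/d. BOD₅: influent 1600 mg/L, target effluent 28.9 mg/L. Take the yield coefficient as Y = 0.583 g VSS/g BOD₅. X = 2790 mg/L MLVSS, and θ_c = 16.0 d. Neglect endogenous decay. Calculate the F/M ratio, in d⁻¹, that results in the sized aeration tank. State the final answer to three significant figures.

F/M ≈ 0.109 d⁻¹

V·X = Y·Q·ΔS·θ_c gives V = 0.583 × 1230 × (1600 − 28.9) × 16.0 / 2790 = 6461 m³.
F/M = applied load / biomass = Q·S₀/(V·X) = 1230 × 1600 / (6461 × 2790) = 0.1092 d⁻¹.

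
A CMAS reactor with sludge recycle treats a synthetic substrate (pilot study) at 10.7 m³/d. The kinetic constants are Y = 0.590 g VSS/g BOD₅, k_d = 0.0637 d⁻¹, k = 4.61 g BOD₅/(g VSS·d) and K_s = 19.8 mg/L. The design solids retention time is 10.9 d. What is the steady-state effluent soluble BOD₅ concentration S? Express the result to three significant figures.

S ≈ 1.20 mg/L

From the Monod/SRT balance for a CMAS, S = K_s·(1+k_d θ_c)/[θ_c·(Y k − k_d) − 1] = 19.8 × (1 + 0.0637 × 10.9) / [10.9 × (0.590 × 4.61 − 0.0637) − 1] = 33.55 / 27.95 = 1.200 mg/L.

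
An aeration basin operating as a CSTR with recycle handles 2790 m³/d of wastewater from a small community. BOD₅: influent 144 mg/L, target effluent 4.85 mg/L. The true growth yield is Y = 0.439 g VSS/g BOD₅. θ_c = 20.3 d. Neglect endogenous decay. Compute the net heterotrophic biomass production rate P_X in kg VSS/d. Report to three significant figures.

Since k_d ≈ 0, Y_obs = Y = 0.439 g VSS/g BOD₅.
Substrate removed = Q·(S₀ − S) = 2790 m³/d × (144 − 4.85) g/m³ = 3.88×10^5 g/d = 388.2 kg/d.
P_X = Y_obs · Q(S₀ − S) = 0.4390 × 388.2 = 170.4 kg VSS/d.

P_X ≈ 170 kg VSS/d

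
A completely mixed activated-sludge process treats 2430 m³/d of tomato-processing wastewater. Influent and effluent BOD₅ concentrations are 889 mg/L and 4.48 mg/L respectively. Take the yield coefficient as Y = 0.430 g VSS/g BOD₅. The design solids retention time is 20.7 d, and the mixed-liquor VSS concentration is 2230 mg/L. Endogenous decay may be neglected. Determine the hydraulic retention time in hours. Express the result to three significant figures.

τ ≈ 84.7 h

Biomass mass balance (decay neglected): V·X = Y·Q·(S₀ − S)·θ_c, so V = 0.430 × 2430 × (889 − 4.48) × 20.7 / 2230 = 8579 m³.
HRT = V/Q = 8579 m³ / 2430 m³·d⁻¹ = 3.531 d × 24 = 84.73 h.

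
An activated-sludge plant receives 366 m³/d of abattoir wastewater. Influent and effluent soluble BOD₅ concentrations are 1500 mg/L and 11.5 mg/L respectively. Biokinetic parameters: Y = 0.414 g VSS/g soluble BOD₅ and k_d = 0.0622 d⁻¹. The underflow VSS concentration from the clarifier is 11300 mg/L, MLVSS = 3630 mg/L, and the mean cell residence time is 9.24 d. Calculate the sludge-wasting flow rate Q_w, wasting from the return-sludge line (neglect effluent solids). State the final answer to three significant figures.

Q_w ≈ 12.7 m³/d

Steady-state biomass mass balance: V·X·(1 + k_d·θ_c) = Y·Q·(S₀ − S)·θ_c, so V = 0.414 × 366 × (1500 − 11.5) × 9.24 / [3630 × (1 + 0.0622 × 9.24)] = 2.08×10^6 / 5716 = 364.6 m³.
Q_w = (V·X)/(θ_c X_r) = 364.6 × 3630 / (9.24 × 11300) = 12.67 m³/d.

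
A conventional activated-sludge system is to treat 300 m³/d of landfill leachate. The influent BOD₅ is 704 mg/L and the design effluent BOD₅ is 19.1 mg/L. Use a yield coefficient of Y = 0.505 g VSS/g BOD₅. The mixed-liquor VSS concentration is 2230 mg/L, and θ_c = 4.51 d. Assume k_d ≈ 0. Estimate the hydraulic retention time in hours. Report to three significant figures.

Biomass mass balance (decay neglected): V·X = Y·Q·(S₀ − S)·θ_c, so V = 0.505 × 300 × (704 − 19.1) × 4.51 / 2230 = 209.9 m³.
τ = V/Q = 209.9/300 = 0.6995 d, or 16.79 h.

τ ≈ 16.8 h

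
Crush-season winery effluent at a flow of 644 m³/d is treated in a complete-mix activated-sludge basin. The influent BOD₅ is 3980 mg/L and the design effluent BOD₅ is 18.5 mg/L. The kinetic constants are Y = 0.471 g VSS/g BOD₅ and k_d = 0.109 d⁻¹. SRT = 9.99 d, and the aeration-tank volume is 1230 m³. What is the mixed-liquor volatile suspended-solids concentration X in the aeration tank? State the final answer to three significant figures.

From V·X·(1 + k_d·θ_c) = Y·Q·(S₀ − S)·θ_c: X = 0.471 × 644 × (3980 − 18.5) × 9.99 / [1230 × (1 + 0.109 × 9.99)] = 4672 mg/L.

X ≈ 4670 mg/L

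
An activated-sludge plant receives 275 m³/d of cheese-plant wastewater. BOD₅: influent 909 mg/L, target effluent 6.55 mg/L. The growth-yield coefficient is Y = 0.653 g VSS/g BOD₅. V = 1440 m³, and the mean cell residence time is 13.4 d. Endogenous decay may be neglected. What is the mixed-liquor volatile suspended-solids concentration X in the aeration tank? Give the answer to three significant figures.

X ≈ 1510 mg/L

Without decay, X = Y Q (S₀−S) θ_c / V = 0.653 × 275 × (909 − 6.55) × 13.4 / 1440 = 1508 mg/L.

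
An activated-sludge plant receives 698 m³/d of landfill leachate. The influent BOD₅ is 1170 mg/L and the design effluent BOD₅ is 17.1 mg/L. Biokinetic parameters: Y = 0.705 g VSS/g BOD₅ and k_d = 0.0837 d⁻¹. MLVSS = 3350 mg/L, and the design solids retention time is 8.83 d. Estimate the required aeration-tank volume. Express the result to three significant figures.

V ≈ 860 m³

Rearranging the biomass balance for a CMAS with decay, V = Y·Q·ΔS·θ_c / [X·(1+k_d θ_c)] = 0.705 × 698 × (1170 − 17.1) × 8.83 / [3350 × (1 + 0.0837 × 8.83)] = 5.01×10^6 / 5826 = 859.9 m³.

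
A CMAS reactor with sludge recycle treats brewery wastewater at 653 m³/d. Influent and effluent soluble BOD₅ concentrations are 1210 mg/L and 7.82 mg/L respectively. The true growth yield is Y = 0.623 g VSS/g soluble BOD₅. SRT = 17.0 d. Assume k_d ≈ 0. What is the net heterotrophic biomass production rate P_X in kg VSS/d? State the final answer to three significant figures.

Since k_d ≈ 0, Y_obs = Y = 0.623 g VSS/g soluble BOD₅.
ΔS = 1210 − 7.82 = 1202 mg/L, so the substrate removal rate is 653 × 1202/1000 = 785.0 kg soluble BOD₅/d.
So the net sludge growth is P_X = 0.6230 × 785.0 = 489.1 kg VSS/d.

P_X ≈ 489 kg VSS/d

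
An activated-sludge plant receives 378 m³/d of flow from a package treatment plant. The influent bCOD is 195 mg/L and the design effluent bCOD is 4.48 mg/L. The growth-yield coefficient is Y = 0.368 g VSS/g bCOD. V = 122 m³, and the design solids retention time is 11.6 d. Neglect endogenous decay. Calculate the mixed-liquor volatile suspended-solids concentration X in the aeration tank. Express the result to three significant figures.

From V·X = Y·Q·(S₀ − S)·θ_c (decay neglected): X = 0.368 × 378 × (195 − 4.48) × 11.6 / 122 = 2520 mg/L.

X ≈ 2520 mg/L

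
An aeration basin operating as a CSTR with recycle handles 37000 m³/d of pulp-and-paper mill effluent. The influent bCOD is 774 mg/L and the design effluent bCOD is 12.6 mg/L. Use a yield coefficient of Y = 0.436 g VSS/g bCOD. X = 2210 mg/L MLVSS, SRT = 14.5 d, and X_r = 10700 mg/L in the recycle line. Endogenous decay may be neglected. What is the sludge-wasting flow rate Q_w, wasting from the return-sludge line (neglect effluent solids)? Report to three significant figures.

Q_w ≈ 1150 m³/d

V·X = Y·Q·ΔS·θ_c gives V = 0.436 × 37000 × (774 − 12.6) × 14.5 / 2210 = 80589 m³.
Wasting from the return line (neglecting effluent solids): Q_w = V·X / (θ_c·X_r) = 80589 × 2210 / (14.5 × 10700) = 1148 m³/d.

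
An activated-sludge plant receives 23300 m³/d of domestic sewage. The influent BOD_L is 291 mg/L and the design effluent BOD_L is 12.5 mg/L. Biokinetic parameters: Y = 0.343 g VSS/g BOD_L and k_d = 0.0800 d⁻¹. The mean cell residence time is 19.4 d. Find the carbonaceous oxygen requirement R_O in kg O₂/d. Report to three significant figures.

R_O ≈ 5250 kg O₂/d

Y_obs = Y / (1 + k_d θ_c) = 0.343 / (1 + 0.0800 × 19.4) = 0.343 / 2.552 = 0.1344.
Q·(S₀ − S) = 23300 × (291 − 12.5) × 10⁻³ = 6489 kg/d removed.
Net sludge production P_X = 0.1344 × 6489 = 872.2 kg VSS/d.
Carbonaceous O₂ demand = substrate oxidised − cell-mass equivalent = 6489 − 1.42 × 872.2 = 5251 kg O₂/d.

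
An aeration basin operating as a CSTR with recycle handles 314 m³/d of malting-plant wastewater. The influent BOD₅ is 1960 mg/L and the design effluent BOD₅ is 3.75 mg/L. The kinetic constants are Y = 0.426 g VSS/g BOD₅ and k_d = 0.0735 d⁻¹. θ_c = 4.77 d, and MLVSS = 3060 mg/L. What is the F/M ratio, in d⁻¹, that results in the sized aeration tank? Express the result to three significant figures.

F/M ≈ 0.666 d⁻¹

From the SRT design equation V = Y Q (S₀−S) θ_c / [X (1 + k_d θ_c)] = 0.426 × 314 × (1960 − 3.75) × 4.77 / [3060 × (1 + 0.0735 × 4.77)] = 1.25×10^6 / 4133 = 302.0 m³.
F/M = Q·S₀ / (V·X) = 314 × 1960 / (302.0 × 3060) = 0.6659 g BOD₅·(g VSS·d)⁻¹.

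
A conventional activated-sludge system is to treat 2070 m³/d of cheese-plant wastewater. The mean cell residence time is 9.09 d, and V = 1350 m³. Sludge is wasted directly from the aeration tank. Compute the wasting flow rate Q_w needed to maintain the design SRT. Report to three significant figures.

Q_w ≈ 149 m³/d

With mixed-liquor wasting, θ_c = V/Q_w, so Q_w = V/θ_c = 1350/9.09 = 148.5 m³/d.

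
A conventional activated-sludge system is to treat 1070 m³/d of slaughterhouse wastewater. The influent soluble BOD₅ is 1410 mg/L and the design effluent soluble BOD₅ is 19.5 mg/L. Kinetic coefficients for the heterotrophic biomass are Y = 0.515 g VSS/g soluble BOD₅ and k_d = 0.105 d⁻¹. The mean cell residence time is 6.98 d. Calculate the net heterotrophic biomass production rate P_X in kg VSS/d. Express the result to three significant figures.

Observed yield with endogenous decay: Y_obs = Y / (1 + k_d·θ_c) = 0.515 / (1 + 0.105 × 6.98) = 0.515 / 1.733 = 0.2972 g VSS/g soluble BOD₅.
ΔS = 1410 − 19.5 = 1390 mg/L, so the substrate removal rate is 1070 × 1390/1000 = 1488 kg soluble BOD₅/d.
Net biomass production P_X = Y_obs × Q·(S₀ − S) = 0.2972 × 1488 = 442.2 kg VSS/d.

P_X ≈ 442 kg VSS/d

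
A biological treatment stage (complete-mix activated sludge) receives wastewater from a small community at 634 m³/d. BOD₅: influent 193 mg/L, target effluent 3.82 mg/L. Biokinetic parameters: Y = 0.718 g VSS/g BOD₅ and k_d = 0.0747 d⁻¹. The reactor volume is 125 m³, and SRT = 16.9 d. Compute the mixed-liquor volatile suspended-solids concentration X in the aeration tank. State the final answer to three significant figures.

X = Y·Q·ΔS·θ_c / [V·(1 + k_d θ_c)] = 0.718 × 634 × (193 − 3.82) × 16.9 / [125 × (1 + 0.0747 × 16.9)] = 5146 mg/L.

X ≈ 5150 mg/L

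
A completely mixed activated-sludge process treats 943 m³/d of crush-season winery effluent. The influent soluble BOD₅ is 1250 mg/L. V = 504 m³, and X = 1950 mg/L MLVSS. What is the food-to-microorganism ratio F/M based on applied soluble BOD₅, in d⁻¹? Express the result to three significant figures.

Food-to-microorganism ratio F/M = Q S₀ / (V X) = 943 × 1250 / (504.0 × 1950) = 1.199 d⁻¹.

F/M ≈ 1.20 d⁻¹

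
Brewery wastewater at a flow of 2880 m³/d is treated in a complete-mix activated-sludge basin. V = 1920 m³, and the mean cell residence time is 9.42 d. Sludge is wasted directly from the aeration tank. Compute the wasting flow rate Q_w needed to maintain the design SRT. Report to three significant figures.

Q_w ≈ 204 m³/d

With mixed-liquor wasting, θ_c = V/Q_w, so Q_w = V/θ_c = 1920/9.42 = 203.8 m³/d.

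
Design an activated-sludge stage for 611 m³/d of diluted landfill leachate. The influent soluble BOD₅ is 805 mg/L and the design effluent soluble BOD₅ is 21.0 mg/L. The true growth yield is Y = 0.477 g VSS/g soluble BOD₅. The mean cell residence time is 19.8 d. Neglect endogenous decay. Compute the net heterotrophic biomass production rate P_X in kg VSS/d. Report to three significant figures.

With endogenous decay neglected, the observed yield equals the true yield: Y_obs = Y = 0.477 g VSS/g soluble BOD₅.
ΔS = 805 − 21.0 = 784.0 mg/L, so the substrate removal rate is 611 × 784.0/1000 = 479.0 kg soluble BOD₅/d.
Net biomass production P_X = Y_obs × Q·(S₀ − S) = 0.4770 × 479.0 = 228.5 kg VSS/d.

P_X ≈ 228 kg VSS/d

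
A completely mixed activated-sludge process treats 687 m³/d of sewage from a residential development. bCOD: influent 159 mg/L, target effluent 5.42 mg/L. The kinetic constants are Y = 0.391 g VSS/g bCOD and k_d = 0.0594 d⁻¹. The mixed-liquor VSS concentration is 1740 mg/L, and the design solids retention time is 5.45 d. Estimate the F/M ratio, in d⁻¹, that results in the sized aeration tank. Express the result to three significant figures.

Rearranging the biomass balance for a CMAS with decay, V = Y·Q·ΔS·θ_c / [X·(1+k_d θ_c)] = 0.391 × 687 × (159 − 5.42) × 5.45 / [1740 × (1 + 0.0594 × 5.45)] = 2.25×10^5 / 2303 = 97.61 m³.
F/M = applied load / biomass = Q·S₀/(V·X) = 687 × 159 / (97.61 × 1740) = 0.6431 d⁻¹.

F/M ≈ 0.643 d⁻¹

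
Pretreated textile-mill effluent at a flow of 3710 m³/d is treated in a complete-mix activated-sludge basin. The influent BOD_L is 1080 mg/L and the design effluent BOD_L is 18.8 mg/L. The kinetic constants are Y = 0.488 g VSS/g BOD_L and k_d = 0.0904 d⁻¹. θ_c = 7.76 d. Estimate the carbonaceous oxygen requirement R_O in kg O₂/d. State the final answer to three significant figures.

R_O ≈ 2330 kg O₂/d

Y_obs = Y / (1 + k_d θ_c) = 0.488 / (1 + 0.0904 × 7.76) = 0.488 / 1.702 = 0.2868.
Mass of BOD_L removed per day: Q(S₀ − S) = 3710 × 1061 g/m³ = 3937 kg/d.
P_X = Y_obs·Q·(S₀ − S) = 0.2868 × 3937 = 1129 kg VSS/d.
R_O = Q·ΔS − 1.42 P_X = 3937 − 1603 = 2334 kg O₂/d.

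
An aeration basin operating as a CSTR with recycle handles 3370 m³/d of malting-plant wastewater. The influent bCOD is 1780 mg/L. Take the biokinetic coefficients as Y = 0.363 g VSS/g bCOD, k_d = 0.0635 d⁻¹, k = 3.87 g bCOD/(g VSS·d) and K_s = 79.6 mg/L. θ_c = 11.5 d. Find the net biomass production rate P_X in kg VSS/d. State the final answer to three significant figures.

P_X ≈ 1250 kg VSS/d

For a completely mixed reactor with recycle the Lawrence–McCarty relation gives S = K_s·(1 + k_d·θ_c) / [θ_c·(Y·k − k_d) − 1] = 79.6 × (1 + 0.0635 × 11.5) / [11.5 × (0.363 × 3.87 − 0.0635) − 1] = 137.7 / 14.43 = 9.548 mg/L.
Observed yield with endogenous decay: Y_obs = Y / (1 + k_d·θ_c) = 0.363 / (1 + 0.0635 × 11.5) = 0.363 / 1.730 = 0.2098 g VSS/g bCOD.
ΔS = 1780 − 9.55 = 1770 mg/L, so the substrate removal rate is 3370 × 1770/1000 = 5966 kg bCOD/d.
P_X = Y_obs · Q(S₀ − S) = 0.2098 × 5966 = 1252 kg VSS/d.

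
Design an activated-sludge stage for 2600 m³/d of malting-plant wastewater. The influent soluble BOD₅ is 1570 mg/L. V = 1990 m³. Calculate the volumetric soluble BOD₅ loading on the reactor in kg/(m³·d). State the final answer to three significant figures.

L_v = Q S₀ / V = 2600 × 1570 × 10⁻³ / 1990 = 2.051 kg/(m³·d).

L_v ≈ 2.05 kg soluble BOD₅/(m³·d)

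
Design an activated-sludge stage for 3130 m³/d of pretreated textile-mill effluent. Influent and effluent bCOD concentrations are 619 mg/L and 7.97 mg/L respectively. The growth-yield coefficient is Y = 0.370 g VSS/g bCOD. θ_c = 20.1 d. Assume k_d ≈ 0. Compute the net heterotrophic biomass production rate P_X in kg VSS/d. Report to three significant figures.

P_X ≈ 708 kg VSS/d

Since k_d ≈ 0, Y_obs = Y = 0.370 g VSS/g bCOD.
Substrate removed = Q·(S₀ − S) = 3130 m³/d × (619 − 7.97) g/m³ = 1.91×10^6 g/d = 1913 kg/d.
Biomass produced: P_X = Y_obs·Q·ΔS = 0.3700 × 1913 ≈ 707.6 kg VSS/d.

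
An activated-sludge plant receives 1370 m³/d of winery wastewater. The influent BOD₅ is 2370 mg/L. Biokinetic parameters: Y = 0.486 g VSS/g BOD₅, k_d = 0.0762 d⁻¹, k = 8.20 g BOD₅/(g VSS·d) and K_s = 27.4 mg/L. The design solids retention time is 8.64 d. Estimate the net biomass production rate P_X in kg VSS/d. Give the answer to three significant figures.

Effluent substrate depends only on kinetics and SRT: S = K_s(1 + k_d θ_c) / [θ_c(Yk − k_d) − 1] = 27.4 × (1 + 0.0762 × 8.64) / [8.64 × (0.486 × 8.20 − 0.0762) − 1] = 45.44 / 32.77 = 1.386 mg/L.
Y_obs = Y / (1 + k_d θ_c) = 0.486 / (1 + 0.0762 × 8.64) = 0.486 / 1.658 = 0.2931.
Q·(S₀ − S) = 1370 × (2370 − 1.39) × 10⁻³ = 3245 kg/d removed.
Net biomass production P_X = Y_obs × Q·(S₀ − S) = 0.2931 × 3245 = 951.0 kg VSS/d.

P_X ≈ 951 kg VSS/d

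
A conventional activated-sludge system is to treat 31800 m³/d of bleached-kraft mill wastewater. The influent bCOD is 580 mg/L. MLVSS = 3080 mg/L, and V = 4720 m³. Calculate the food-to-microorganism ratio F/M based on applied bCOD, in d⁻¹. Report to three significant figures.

F/M = applied load / biomass = Q·S₀/(V·X) = 31800 × 580 / (4720 × 3080) = 1.269 d⁻¹.

F/M ≈ 1.27 d⁻¹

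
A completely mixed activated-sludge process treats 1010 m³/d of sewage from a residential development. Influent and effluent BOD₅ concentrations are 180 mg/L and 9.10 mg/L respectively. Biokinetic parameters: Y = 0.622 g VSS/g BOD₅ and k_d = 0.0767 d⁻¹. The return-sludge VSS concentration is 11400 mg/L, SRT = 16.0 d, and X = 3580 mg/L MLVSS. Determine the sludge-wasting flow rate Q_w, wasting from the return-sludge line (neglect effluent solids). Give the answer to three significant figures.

Steady-state biomass mass balance: V·X·(1 + k_d·θ_c) = Y·Q·(S₀ − S)·θ_c, so V = 0.622 × 1010 × (180 − 9.10) × 16.0 / [3580 × (1 + 0.0767 × 16.0)] = 1.72×10^6 / 7973 = 215.4 m³.
Q_w = (V·X)/(θ_c X_r) = 215.4 × 3580 / (16.0 × 11400) = 4.229 m³/d.

Q_w ≈ 4.23 m³/d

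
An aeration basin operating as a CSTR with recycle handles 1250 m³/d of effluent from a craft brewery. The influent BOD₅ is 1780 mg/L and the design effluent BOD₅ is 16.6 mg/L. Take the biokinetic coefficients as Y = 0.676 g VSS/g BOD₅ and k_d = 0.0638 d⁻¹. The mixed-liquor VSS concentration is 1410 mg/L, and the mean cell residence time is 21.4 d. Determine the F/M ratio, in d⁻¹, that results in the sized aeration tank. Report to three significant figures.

Rearranging the biomass balance for a CMAS with decay, V = Y·Q·ΔS·θ_c / [X·(1+k_d θ_c)] = 0.676 × 1250 × (1780 − 16.6) × 21.4 / [1410 × (1 + 0.0638 × 21.4)] = 3.19×10^7 / 3335 = 9561 m³.
F/M = applied load / biomass = Q·S₀/(V·X) = 1250 × 1780 / (9561 × 1410) = 0.1650 d⁻¹.

F/M ≈ 0.165 d⁻¹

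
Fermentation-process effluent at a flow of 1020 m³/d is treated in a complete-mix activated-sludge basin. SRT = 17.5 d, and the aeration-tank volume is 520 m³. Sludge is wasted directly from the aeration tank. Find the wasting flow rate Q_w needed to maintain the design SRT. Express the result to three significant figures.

With mixed-liquor wasting, θ_c = V/Q_w, so Q_w = V/θ_c = 520.0/17.5 = 29.71 m³/d.

Q_w ≈ 29.7 m³/d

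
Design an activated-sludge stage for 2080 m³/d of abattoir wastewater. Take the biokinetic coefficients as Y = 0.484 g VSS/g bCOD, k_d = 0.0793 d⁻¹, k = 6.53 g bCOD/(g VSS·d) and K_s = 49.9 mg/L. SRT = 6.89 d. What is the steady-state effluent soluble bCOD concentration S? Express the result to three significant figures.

For a completely mixed reactor with recycle the Lawrence–McCarty relation gives S = K_s·(1 + k_d·θ_c) / [θ_c·(Y·k − k_d) − 1] = 49.9 × (1 + 0.0793 × 6.89) / [6.89 × (0.484 × 6.53 − 0.0793) − 1] = 77.16 / 20.23 = 3.814 mg/L.

S ≈ 3.81 mg/L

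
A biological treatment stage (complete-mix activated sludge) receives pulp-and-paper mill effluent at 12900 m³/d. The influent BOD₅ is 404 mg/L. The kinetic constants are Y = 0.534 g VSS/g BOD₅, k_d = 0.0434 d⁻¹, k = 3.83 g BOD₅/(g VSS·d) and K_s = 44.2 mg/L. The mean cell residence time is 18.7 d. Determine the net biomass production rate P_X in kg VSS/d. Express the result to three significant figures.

For a completely mixed reactor with recycle the Lawrence–McCarty relation gives S = K_s·(1 + k_d·θ_c) / [θ_c·(Y·k − k_d) − 1] = 44.2 × (1 + 0.0434 × 18.7) / [18.7 × (0.534 × 3.83 − 0.0434) − 1] = 80.07 / 36.43 = 2.198 mg/L.
Correct the yield for decay: Y_obs = Y/(1 + k_d θ_c) = 0.534 / (1 + 0.0434 × 18.7) = 0.534 / 1.812 = 0.2948.
Substrate removed = Q·(S₀ − S) = 12900 m³/d × (404 − 2.20) g/m³ = 5.18×10^6 g/d = 5183 kg/d.
Net biomass production P_X = Y_obs × Q·(S₀ − S) = 0.2948 × 5183 = 1528 kg VSS/d.

P_X ≈ 1530 kg VSS/d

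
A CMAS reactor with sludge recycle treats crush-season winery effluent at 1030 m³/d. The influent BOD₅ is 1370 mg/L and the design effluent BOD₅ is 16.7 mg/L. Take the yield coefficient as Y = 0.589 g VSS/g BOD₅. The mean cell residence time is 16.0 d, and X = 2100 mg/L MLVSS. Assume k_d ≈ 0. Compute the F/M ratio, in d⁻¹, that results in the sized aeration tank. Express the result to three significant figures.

F/M ≈ 0.107 d⁻¹

V·X = Y·Q·ΔS·θ_c gives V = 0.589 × 1030 × (1370 − 16.7) × 16.0 / 2100 = 6255 m³.
F/M = applied load / biomass = Q·S₀/(V·X) = 1030 × 1370 / (6255 × 2100) = 0.1074 d⁻¹.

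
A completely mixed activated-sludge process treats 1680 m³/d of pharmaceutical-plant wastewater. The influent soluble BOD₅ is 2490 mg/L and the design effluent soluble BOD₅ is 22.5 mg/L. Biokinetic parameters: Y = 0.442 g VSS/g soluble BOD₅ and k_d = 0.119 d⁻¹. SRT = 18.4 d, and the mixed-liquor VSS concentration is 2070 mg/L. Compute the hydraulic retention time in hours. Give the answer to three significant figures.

From the SRT design equation V = Y Q (S₀−S) θ_c / [X (1 + k_d θ_c)] = 0.442 × 1680 × (2490 − 22.5) × 18.4 / [2070 × (1 + 0.119 × 18.4)] = 3.37×10^7 / 6602 = 5106 m³.
HRT = V/Q = 5106 m³ / 1680 m³·d⁻¹ = 3.039 d × 24 = 72.95 h.

τ ≈ 72.9 h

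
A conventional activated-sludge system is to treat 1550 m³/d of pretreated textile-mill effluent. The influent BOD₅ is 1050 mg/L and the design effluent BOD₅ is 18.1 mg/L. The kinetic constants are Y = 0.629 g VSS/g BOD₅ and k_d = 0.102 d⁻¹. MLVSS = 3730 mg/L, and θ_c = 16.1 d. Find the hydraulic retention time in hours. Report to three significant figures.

From the SRT design equation V = Y Q (S₀−S) θ_c / [X (1 + k_d θ_c)] = 0.629 × 1550 × (1050 − 18.1) × 16.1 / [3730 × (1 + 0.102 × 16.1)] = 1.62×10^7 / 9855 = 1644 m³.
HRT = V/Q = 1644 m³ / 1550 m³·d⁻¹ = 1.060 d × 24 = 25.45 h.

τ ≈ 25.4 h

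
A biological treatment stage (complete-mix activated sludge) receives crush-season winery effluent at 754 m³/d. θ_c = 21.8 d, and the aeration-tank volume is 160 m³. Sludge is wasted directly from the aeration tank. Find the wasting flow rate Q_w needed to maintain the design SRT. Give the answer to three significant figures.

Q_w ≈ 7.34 m³/d

Wasting from the aeration tank: Q_w = V / θ_c = 160.0 / 21.8 = 7.339 m³/d.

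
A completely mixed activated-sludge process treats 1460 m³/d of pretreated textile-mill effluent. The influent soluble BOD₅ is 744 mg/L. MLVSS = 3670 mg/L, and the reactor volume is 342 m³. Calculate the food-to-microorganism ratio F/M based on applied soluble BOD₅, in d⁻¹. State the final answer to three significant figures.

F/M ≈ 0.865 d⁻¹

F/M = applied load / biomass = Q·S₀/(V·X) = 1460 × 744 / (342.0 × 3670) = 0.8654 d⁻¹.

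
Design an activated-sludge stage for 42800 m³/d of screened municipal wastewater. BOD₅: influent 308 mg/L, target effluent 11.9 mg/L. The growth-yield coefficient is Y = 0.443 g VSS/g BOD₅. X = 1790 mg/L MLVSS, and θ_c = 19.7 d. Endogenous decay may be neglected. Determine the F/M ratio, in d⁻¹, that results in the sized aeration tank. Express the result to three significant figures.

F/M ≈ 0.119 d⁻¹

Biomass mass balance (decay neglected): V·X = Y·Q·(S₀ − S)·θ_c, so V = 0.443 × 42800 × (308 − 11.9) × 19.7 / 1790 = 61787 m³.
F/M = Q·S₀ / (V·X) = 42800 × 308 / (61787 × 1790) = 0.1192 g BOD₅·(g VSS·d)⁻¹.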